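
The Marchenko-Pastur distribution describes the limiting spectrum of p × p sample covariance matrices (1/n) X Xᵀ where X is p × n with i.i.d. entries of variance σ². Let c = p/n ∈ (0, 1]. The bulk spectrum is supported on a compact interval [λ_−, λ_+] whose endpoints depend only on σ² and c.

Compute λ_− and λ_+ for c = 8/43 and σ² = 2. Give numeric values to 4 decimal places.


c = 8/43 = 0.186047; √c = 0.431331.
λ_− = σ² (1 − √c)² = 2 · (1 − 0.431331)² = 2 · (0.568669)² = 0.646769.
λ_+ = σ² (1 + √c)² = 2 · (1 + 0.431331)² = 2 · (1.431331)² = 4.097417.

Rounded to 4 decimal places: λ_− ≈ 0.6468, λ_+ ≈ 4.0974.


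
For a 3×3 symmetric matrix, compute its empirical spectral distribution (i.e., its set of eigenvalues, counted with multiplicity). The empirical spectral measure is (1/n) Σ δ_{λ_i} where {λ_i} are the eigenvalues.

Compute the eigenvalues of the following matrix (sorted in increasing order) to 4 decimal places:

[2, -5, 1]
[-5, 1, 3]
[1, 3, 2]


Since M is real symmetric, all three eigenvalues are real; they are the roots of det(λI − M) = λ³ − (tr M) λ² + s λ − det M, where s is the sum of the principal 2×2 minors.
tr M = 2 + 1 + 2 = 5.
s = (2·1 − (-5)²) + (2·2 − 1²) + (1·2 − 3²) = -23 + 3 + (-7) = -27.
det M (expand along row 1) = 2·(-7) − (-5)·(-13) + 1·(-16) = -95.
Characteristic polynomial: λ³ − 5λ² − 27λ + 95 = 0.
Substitute λ = y + (tr M)/3 = y + 1.666667 to remove the quadratic term: y³ + p·y + q = 0 with p = s − (tr M)²/3 = -35.333333 and q = −2(tr M)³/27 + (tr M)·s/3 − det M = 40.740741.
Three real roots ⇒ use the trigonometric (Viète) form: r = 2√(−p/3) = 6.863753, φ = arccos(3q/(p·r)) = arccos(-0.503969) = 2.098984 rad.
y_k = r·cos(φ/3 − 2πk/3) for k = 0, 1, 2 gives y = 5.251185, 1.202217, -6.453402.
λ_k = y_k + 1.666667 gives λ = 6.9179, 2.8689, -4.7867 (check: the sum is 5.0000 = tr M).

Eigenvalues sorted in increasing order: [-4.7867, 2.8689, 6.9179].


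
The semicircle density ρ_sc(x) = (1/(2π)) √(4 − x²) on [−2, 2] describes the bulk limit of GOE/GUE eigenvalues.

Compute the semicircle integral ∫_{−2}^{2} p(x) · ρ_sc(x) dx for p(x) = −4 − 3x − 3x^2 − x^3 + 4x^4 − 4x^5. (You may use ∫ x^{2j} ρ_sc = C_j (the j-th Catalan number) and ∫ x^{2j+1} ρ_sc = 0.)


Write p(x) = Σ a_i x^i, split into monomials and integrate each against ρ_sc separately.
Using ∫ x^{2j} ρ_sc = C_j = (1/(j+1)) C(2j, j) (Catalan numbers) and ∫ x^{2j+1} ρ_sc = 0 (odd monomials vanish by symmetry):
  i = 0 (even): a_0 · C_{0} = -4 · 1 = -4
  i = 1 (odd): ∫ x^1 ρ_sc = 0 (vanishes)
  i = 2 (even): a_2 · C_{1} = -3 · 1 = -3
  i = 3 (odd): ∫ x^3 ρ_sc = 0 (vanishes)
  i = 4 (even): a_4 · C_{2} = 4 · 2 = 8
  i = 5 (odd): ∫ x^5 ρ_sc = 0 (vanishes)

Summing the contributions: ∫_{−2}^{2} p(x) ρ_sc(x) dx = (-4) + (-3) + 8 = 1.


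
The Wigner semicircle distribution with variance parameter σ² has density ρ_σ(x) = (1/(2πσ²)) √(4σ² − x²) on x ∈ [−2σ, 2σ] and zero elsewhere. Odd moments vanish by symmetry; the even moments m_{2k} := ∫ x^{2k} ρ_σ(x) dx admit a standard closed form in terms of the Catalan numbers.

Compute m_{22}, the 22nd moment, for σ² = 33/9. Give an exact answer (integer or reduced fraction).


By the scaled semicircle moment identity, m_{2k} = σ^{2k} · C_k with k = 11.
C_11 = (1/(k+1)) · C(2k, k) = (1/12) · C(22, 11) = (1/12) · 705432 = 58786.
σ^{2k} = (σ²)^k = (33/9)^11 = 285311670611/177147.

Therefore m_{22} = σ^{22} · C_11 = (285311670611/177147) · 58786 = 16772331868538246/177147.


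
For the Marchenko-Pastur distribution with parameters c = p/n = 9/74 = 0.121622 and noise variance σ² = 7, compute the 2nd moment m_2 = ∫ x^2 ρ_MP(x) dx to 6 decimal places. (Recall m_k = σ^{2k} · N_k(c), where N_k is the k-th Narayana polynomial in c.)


E[X²] = σ⁴ (1 + c) (second MP moment). With σ² = 7 (so σ⁴ = 49) and c = 9/74 = 0.121622: E[X²] = 49 · (1 + 0.121622) = 49 · 1.121622.

So E[X^2] = 54.959459.


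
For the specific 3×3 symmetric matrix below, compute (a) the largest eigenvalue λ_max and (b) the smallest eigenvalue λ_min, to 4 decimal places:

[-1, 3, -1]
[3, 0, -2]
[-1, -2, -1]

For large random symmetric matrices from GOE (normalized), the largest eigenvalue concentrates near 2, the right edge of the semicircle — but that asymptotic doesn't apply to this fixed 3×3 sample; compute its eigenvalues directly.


Since M is real symmetric, all three eigenvalues are real; they are the roots of det(λI − M) = λ³ − (tr M) λ² + s λ − det M, where s is the sum of the principal 2×2 minors.
tr M = -1 + 0 + (-1) = -2.
s = ((-1)·0 − 3²) + ((-1)·(-1) − (-1)²) + (0·(-1) − (-2)²) = -9 + 0 + (-4) = -13.
det M (expand along row 1) = (-1)·(-4) − 3·(-5) + (-1)·(-6) = 25.
Characteristic polynomial: λ³ + 2λ² − 13λ − 25 = 0.
Substitute λ = y + (tr M)/3 = y − 0.666667 to remove the quadratic term: y³ + p·y + q = 0 with p = s − (tr M)²/3 = -14.333333 and q = −2(tr M)³/27 + (tr M)·s/3 − det M = -15.740741.
Three real roots ⇒ use the trigonometric (Viète) form: r = 2√(−p/3) = 4.371626, φ = arccos(3q/(p·r)) = arccos(0.753627) = 0.717234 rad.
y_k = r·cos(φ/3 − 2πk/3) for k = 0, 1, 2 gives y = 4.247282, -1.227104, -3.020178.
λ_k = y_k − 0.666667 gives λ = 3.5806, -1.8938, -3.6868 (check: the sum is -2.0000 = tr M).

Hence λ_max = 3.5806 and λ_min = -3.6868.


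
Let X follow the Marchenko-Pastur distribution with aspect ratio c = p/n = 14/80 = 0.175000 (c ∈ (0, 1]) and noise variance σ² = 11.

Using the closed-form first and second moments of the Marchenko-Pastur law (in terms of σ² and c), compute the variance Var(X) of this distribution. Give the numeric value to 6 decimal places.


Recall the MP moments m_1 = E[X] = σ² and m_2 = E[X²] = σ⁴ (1 + c).
m_1 = E[X] = σ² = 11, so m_1² = 121.
m_2 = E[X²] = σ⁴ (1 + c) = 121 · (1 + 0.175000) = 121 · 1.175000 = 142.175000.
(Note m_2 − m_1² simplifies to c · σ⁴ = 0.175000 · 121.)

Var(X) = m_2 − m_1² = 142.175000 − 121 = 21.175000.


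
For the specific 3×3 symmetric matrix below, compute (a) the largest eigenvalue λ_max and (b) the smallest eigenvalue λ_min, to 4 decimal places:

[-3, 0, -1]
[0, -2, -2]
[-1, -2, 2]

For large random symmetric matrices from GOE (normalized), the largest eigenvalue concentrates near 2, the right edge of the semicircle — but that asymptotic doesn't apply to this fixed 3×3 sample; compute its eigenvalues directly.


Since M is real symmetric, all three eigenvalues are real; they are the roots of det(λI − M) = λ³ − (tr M) λ² + s λ − det M, where s is the sum of the principal 2×2 minors.
tr M = -3 + (-2) + 2 = -3.
s = ((-3)·(-2) − 0²) + ((-3)·2 − (-1)²) + ((-2)·2 − (-2)²) = 6 + (-7) + (-8) = -9.
det M (expand along row 1) = (-3)·(-8) − 0·(-2) + (-1)·(-2) = 26.
Characteristic polynomial: λ³ + 3λ² − 9λ − 26 = 0.
Substitute λ = y + (tr M)/3 = y − 1.000000 to remove the quadratic term: y³ + p·y + q = 0 with p = s − (tr M)²/3 = -12.000000 and q = −2(tr M)³/27 + (tr M)·s/3 − det M = -15.000000.
Three real roots ⇒ use the trigonometric (Viète) form: r = 2√(−p/3) = 4.000000, φ = arccos(3q/(p·r)) = arccos(0.937500) = 0.355421 rad.
y_k = r·cos(φ/3 − 2πk/3) for k = 0, 1, 2 gives y = 3.971961, -1.576535, -2.395426.
λ_k = y_k − 1.000000 gives λ = 2.9720, -2.5765, -3.3954 (check: the sum is -3.0000 = tr M).

Hence λ_max = 2.9720 and λ_min = -3.3954.


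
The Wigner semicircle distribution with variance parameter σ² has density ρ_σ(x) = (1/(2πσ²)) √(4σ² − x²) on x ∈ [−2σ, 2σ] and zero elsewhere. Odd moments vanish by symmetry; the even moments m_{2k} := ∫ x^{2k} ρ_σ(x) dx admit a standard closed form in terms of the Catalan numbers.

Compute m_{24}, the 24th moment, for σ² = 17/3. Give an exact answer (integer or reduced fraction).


By the scaled semicircle moment identity, m_{2k} = σ^{2k} · C_k with k = 12.
C_12 = (1/(k+1)) · C(2k, k) = (1/13) · C(24, 12) = (1/13) · 2704156 = 208012.
σ^{2k} = (σ²)^k = (17/3)^12 = 582622237229761/531441.

Therefore m_{24} = σ^{24} · C_12 = (582622237229761/531441) · 208012 = 121192416810637045132/531441.


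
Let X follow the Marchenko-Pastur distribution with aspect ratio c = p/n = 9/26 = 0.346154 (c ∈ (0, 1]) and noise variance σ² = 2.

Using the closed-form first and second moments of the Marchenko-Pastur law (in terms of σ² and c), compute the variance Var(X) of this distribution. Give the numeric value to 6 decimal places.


Recall the MP moments m_1 = E[X] = σ² and m_2 = E[X²] = σ⁴ (1 + c).
m_1 = E[X] = σ² = 2, so m_1² = 4.
m_2 = E[X²] = σ⁴ (1 + c) = 4 · (1 + 0.346154) = 4 · 1.346154 = 5.384615.
(Note m_2 − m_1² simplifies to c · σ⁴ = 0.346154 · 4.)

Var(X) = m_2 − m_1² = 5.384615 − 4 = 1.384615.


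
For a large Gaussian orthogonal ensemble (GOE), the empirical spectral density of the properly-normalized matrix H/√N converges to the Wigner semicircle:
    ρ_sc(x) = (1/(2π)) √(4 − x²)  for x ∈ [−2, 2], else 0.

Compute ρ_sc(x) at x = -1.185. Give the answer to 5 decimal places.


ρ_sc(x) = (1/(2π)) √(4 − x²). With x = -1.185:
  4 − x² = 4 − (-1.185)² = 4 − 1.404225 = 2.595775.
  √(4 − x²) = 1.611141.
  1/(2π) = 0.159155.
  ρ_sc(-1.185) = 0.159155 · 1.611141 = 0.256421.

Rounded to 5 decimal places: ρ_sc(-1.185) ≈ 0.25642.


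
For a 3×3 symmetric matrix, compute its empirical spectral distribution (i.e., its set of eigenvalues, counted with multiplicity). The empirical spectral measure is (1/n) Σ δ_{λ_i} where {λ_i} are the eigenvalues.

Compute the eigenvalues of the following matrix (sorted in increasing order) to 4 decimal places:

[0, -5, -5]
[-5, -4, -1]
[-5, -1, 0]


Since M is real symmetric, all three eigenvalues are real; they are the roots of det(λI − M) = λ³ − (tr M) λ² + s λ − det M, where s is the sum of the principal 2×2 minors.
tr M = 0 + (-4) + 0 = -4.
s = (0·(-4) − (-5)²) + (0·0 − (-5)²) + ((-4)·0 − (-1)²) = -25 + (-25) + (-1) = -51.
det M (expand along row 1) = 0·(-1) − (-5)·(-5) + (-5)·(-15) = 50.
Characteristic polynomial: λ³ + 4λ² − 51λ − 50 = 0.
Substitute λ = y + (tr M)/3 = y − 1.333333 to remove the quadratic term: y³ + p·y + q = 0 with p = s − (tr M)²/3 = -56.333333 and q = −2(tr M)³/27 + (tr M)·s/3 − det M = 22.740741.
Three real roots ⇒ use the trigonometric (Viète) form: r = 2√(−p/3) = 8.666667, φ = arccos(3q/(p·r)) = arccos(-0.139736) = 1.710991 rad.
y_k = r·cos(φ/3 − 2πk/3) for k = 0, 1, 2 gives y = 7.294930, 0.404860, -7.699789.
λ_k = y_k − 1.333333 gives λ = 5.9616, -0.9285, -9.0331 (check: the sum is -4.0000 = tr M).

Eigenvalues sorted in increasing order: [-9.0331, -0.9285, 5.9616].


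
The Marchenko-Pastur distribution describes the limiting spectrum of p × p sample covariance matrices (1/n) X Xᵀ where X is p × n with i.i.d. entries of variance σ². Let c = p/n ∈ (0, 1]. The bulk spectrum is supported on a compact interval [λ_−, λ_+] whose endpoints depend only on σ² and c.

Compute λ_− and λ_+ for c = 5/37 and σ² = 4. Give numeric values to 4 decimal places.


c = 5/37 = 0.135135; √c = 0.367607.
λ_− = σ² (1 − √c)² = 4 · (1 − 0.367607)² = 4 · (0.632393)² = 1.599682.
λ_+ = σ² (1 + √c)² = 4 · (1 + 0.367607)² = 4 · (1.367607)² = 7.481399.

Rounded to 4 decimal places: λ_− ≈ 1.5997, λ_+ ≈ 7.4814.


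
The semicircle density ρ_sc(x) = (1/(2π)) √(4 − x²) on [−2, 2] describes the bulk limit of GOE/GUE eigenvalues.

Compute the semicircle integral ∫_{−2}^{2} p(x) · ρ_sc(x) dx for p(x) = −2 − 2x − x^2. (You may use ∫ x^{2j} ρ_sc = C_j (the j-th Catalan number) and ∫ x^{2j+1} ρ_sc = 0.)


Write p(x) = Σ a_i x^i, split into monomials and integrate each against ρ_sc separately.
Using ∫ x^{2j} ρ_sc = C_j = (1/(j+1)) C(2j, j) (Catalan numbers) and ∫ x^{2j+1} ρ_sc = 0 (odd monomials vanish by symmetry):
  i = 0 (even): a_0 · C_{0} = -2 · 1 = -2
  i = 1 (odd): ∫ x^1 ρ_sc = 0 (vanishes)
  i = 2 (even): a_2 · C_{1} = -1 · 1 = -1

Summing the contributions: ∫_{−2}^{2} p(x) ρ_sc(x) dx = (-2) + (-1) = -3.


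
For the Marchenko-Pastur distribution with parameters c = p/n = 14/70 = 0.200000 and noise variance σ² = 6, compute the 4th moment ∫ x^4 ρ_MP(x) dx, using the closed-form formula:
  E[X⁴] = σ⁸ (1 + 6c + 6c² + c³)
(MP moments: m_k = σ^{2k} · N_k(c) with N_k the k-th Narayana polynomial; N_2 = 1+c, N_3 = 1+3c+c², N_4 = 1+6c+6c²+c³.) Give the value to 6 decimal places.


E[X⁴] = σ⁸ (1 + 6c + 6c² + c³) (fourth MP moment). With σ² = 6 (so σ⁸ = 1296) and c = 14/70 = 0.200000: E[X⁴] = 1296 · (1 + 6·0.200000 + 6·(0.200000)² + (0.200000)³) = 1296 · 2.448000.

So E[X^4] = 3172.608000.


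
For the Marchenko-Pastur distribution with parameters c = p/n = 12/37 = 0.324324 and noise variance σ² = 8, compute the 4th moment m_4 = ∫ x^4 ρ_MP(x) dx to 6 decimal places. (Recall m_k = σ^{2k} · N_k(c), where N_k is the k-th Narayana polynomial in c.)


E[X⁴] = σ⁸ (1 + 6c + 6c² + c³) (fourth MP moment). With σ² = 8 (so σ⁸ = 4096) and c = 12/37 = 0.324324: E[X⁴] = 4096 · (1 + 6·0.324324 + 6·(0.324324)² + (0.324324)³) = 4096 · 3.611178.

So E[X^4] = 14791.385150.


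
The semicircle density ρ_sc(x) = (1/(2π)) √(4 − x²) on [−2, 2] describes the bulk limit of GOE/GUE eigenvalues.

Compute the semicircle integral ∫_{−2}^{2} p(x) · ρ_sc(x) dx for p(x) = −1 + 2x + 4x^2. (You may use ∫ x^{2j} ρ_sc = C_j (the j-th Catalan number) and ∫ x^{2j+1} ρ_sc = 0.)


Write p(x) = Σ a_i x^i, split into monomials and integrate each against ρ_sc separately.
Using ∫ x^{2j} ρ_sc = C_j = (1/(j+1)) C(2j, j) (Catalan numbers) and ∫ x^{2j+1} ρ_sc = 0 (odd monomials vanish by symmetry):
  i = 0 (even): a_0 · C_{0} = -1 · 1 = -1
  i = 1 (odd): ∫ x^1 ρ_sc = 0 (vanishes)
  i = 2 (even): a_2 · C_{1} = 4 · 1 = 4

Summing the contributions: ∫_{−2}^{2} p(x) ρ_sc(x) dx = (-1) + 4 = 3.


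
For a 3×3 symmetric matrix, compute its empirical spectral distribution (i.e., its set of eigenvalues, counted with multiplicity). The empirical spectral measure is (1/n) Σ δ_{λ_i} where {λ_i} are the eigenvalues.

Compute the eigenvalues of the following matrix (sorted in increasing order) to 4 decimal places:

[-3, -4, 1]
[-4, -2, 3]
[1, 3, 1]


Since M is real symmetric, all three eigenvalues are real; they are the roots of det(λI − M) = λ³ − (tr M) λ² + s λ − det M, where s is the sum of the principal 2×2 minors.
tr M = -3 + (-2) + 1 = -4.
s = ((-3)·(-2) − (-4)²) + ((-3)·1 − 1²) + ((-2)·1 − 3²) = -10 + (-4) + (-11) = -25.
det M (expand along row 1) = (-3)·(-11) − (-4)·(-7) + 1·(-10) = -5.
Characteristic polynomial: λ³ + 4λ² − 25λ + 5 = 0.
Substitute λ = y + (tr M)/3 = y − 1.333333 to remove the quadratic term: y³ + p·y + q = 0 with p = s − (tr M)²/3 = -30.333333 and q = −2(tr M)³/27 + (tr M)·s/3 − det M = 43.074074.
Three real roots ⇒ use the trigonometric (Viète) form: r = 2√(−p/3) = 6.359595, φ = arccos(3q/(p·r)) = arccos(-0.669866) = 2.304824 rad.
y_k = r·cos(φ/3 − 2πk/3) for k = 0, 1, 2 gives y = 4.573252, 1.540560, -6.113813.
λ_k = y_k − 1.333333 gives λ = 3.2399, 0.2072, -7.4471 (check: the sum is -4.0000 = tr M).

Eigenvalues sorted in increasing order: [-7.4471, 0.2072, 3.2399].


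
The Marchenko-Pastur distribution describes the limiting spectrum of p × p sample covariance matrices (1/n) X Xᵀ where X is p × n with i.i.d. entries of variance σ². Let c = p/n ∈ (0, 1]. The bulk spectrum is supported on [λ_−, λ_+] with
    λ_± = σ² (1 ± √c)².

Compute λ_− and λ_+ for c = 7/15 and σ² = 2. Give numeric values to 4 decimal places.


c = 7/15 = 0.466667; √c = 0.683130.
λ_− = σ² (1 − √c)² = 2 · (1 − 0.683130)² = 2 · (0.316870)² = 0.200813.
λ_+ = σ² (1 + √c)² = 2 · (1 + 0.683130)² = 2 · (1.683130)² = 5.665854.

Rounded to 4 decimal places: λ_− ≈ 0.2008, λ_+ ≈ 5.6659.


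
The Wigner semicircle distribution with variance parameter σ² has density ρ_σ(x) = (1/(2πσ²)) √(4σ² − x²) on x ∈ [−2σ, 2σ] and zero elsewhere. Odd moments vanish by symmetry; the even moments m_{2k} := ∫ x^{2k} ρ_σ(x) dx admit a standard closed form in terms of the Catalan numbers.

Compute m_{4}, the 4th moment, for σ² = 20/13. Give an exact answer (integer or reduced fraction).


By the scaled semicircle moment identity, m_{2k} = σ^{2k} · C_k with k = 2.
C_2 = (1/(k+1)) · C(2k, k) = (1/3) · C(4, 2) = (1/3) · 6 = 2.
σ^{2k} = (σ²)^k = (20/13)^2 = 400/169.

Therefore m_{4} = σ^{4} · C_2 = (400/169) · 2 = 800/169.


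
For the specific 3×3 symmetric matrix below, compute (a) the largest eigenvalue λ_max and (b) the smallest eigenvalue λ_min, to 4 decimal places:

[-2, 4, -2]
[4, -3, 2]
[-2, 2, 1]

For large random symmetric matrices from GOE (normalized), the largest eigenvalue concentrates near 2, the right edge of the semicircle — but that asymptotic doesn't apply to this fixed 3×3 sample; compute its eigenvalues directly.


Since M is real symmetric, all three eigenvalues are real; they are the roots of det(λI − M) = λ³ − (tr M) λ² + s λ − det M, where s is the sum of the principal 2×2 minors.
tr M = -2 + (-3) + 1 = -4.
s = ((-2)·(-3) − 4²) + ((-2)·1 − (-2)²) + ((-3)·1 − 2²) = -10 + (-6) + (-7) = -23.
det M (expand along row 1) = (-2)·(-7) − 4·8 + (-2)·2 = -22.
Characteristic polynomial: λ³ + 4λ² − 23λ + 22 = 0.
Substitute λ = y + (tr M)/3 = y − 1.333333 to remove the quadratic term: y³ + p·y + q = 0 with p = s − (tr M)²/3 = -28.333333 and q = −2(tr M)³/27 + (tr M)·s/3 − det M = 57.407407.
Three real roots ⇒ use the trigonometric (Viète) form: r = 2√(−p/3) = 6.146363, φ = arccos(3q/(p·r)) = arccos(-0.988948) = 2.992779 rad.
y_k = r·cos(φ/3 − 2πk/3) for k = 0, 1, 2 gives y = 3.333333, 2.805469, -6.138803.
λ_k = y_k − 1.333333 gives λ = 2.0000, 1.4721, -7.4721 (check: the sum is -4.0000 = tr M).

Hence λ_max = 2.0000 and λ_min = -7.4721.


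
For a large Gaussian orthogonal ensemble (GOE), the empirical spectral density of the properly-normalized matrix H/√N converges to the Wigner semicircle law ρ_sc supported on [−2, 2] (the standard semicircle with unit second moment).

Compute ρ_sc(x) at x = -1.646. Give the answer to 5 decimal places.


ρ_sc(x) = (1/(2π)) √(4 − x²). With x = -1.646:
  4 − x² = 4 − (-1.646)² = 4 − 2.709316 = 1.290684.
  √(4 − x²) = 1.136083.
  1/(2π) = 0.159155.
  ρ_sc(-1.646) = 0.159155 · 1.136083 = 0.180813.

Rounded to 5 decimal places: ρ_sc(-1.646) ≈ 0.18081.


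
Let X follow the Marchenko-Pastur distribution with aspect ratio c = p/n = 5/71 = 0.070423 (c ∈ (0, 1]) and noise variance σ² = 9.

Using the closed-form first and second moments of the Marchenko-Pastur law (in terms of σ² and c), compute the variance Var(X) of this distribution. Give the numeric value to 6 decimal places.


Recall the MP moments m_1 = E[X] = σ² and m_2 = E[X²] = σ⁴ (1 + c).
m_1 = E[X] = σ² = 9, so m_1² = 81.
m_2 = E[X²] = σ⁴ (1 + c) = 81 · (1 + 0.070423) = 81 · 1.070423 = 86.704225.
(Note m_2 − m_1² simplifies to c · σ⁴ = 0.070423 · 81.)

Var(X) = m_2 − m_1² = 86.704225 − 81 = 5.704225.


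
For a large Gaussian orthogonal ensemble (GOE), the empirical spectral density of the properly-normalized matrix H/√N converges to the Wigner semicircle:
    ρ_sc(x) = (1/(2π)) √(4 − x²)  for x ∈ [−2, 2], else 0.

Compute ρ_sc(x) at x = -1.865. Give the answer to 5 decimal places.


ρ_sc(x) = (1/(2π)) √(4 − x²). With x = -1.865:
  4 − x² = 4 − (-1.865)² = 4 − 3.478225 = 0.521775.
  √(4 − x²) = 0.722340.
  1/(2π) = 0.159155.
  ρ_sc(-1.865) = 0.159155 · 0.722340 = 0.114964.

Rounded to 5 decimal places: ρ_sc(-1.865) ≈ 0.11496.


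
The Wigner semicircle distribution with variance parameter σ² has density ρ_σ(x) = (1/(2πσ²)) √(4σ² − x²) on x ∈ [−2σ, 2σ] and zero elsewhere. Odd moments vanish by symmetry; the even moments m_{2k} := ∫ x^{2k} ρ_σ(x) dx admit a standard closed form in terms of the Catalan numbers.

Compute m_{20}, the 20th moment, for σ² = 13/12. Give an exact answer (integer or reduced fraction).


By the scaled semicircle moment identity, m_{2k} = σ^{2k} · C_k with k = 10.
C_10 = (1/(k+1)) · C(2k, k) = (1/11) · C(20, 10) = (1/11) · 184756 = 16796.
σ^{2k} = (σ²)^k = (13/12)^10 = 137858491849/61917364224.

Therefore m_{20} = σ^{20} · C_10 = (137858491849/61917364224) · 16796 = 578867807273951/15479341056.


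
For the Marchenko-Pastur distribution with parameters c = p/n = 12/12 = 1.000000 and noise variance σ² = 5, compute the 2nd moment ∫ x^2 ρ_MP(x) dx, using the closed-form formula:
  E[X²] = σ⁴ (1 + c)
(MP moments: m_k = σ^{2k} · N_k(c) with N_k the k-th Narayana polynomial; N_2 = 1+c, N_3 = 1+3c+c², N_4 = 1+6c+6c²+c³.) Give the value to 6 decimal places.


E[X²] = σ⁴ (1 + c) (second MP moment). With σ² = 5 (so σ⁴ = 25) and c = 12/12 = 1.000000: E[X²] = 25 · (1 + 1.000000) = 25 · 2.000000.

So E[X^2] = 50.000000.


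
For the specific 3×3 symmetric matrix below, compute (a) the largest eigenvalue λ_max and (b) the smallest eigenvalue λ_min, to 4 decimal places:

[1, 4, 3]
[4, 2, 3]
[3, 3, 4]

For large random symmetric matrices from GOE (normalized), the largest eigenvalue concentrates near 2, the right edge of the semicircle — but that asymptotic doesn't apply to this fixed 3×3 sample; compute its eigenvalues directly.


Since M is real symmetric, all three eigenvalues are real; they are the roots of det(λI − M) = λ³ − (tr M) λ² + s λ − det M, where s is the sum of the principal 2×2 minors.
tr M = 1 + 2 + 4 = 7.
s = (1·2 − 4²) + (1·4 − 3²) + (2·4 − 3²) = -14 + (-5) + (-1) = -20.
det M (expand along row 1) = 1·(-1) − 4·7 + 3·6 = -11.
Characteristic polynomial: λ³ − 7λ² − 20λ + 11 = 0.
Substitute λ = y + (tr M)/3 = y + 2.333333 to remove the quadratic term: y³ + p·y + q = 0 with p = s − (tr M)²/3 = -36.333333 and q = −2(tr M)³/27 + (tr M)·s/3 − det M = -61.074074.
Three real roots ⇒ use the trigonometric (Viète) form: r = 2√(−p/3) = 6.960204, φ = arccos(3q/(p·r)) = arccos(0.724521) = 0.760457 rad.
y_k = r·cos(φ/3 − 2πk/3) for k = 0, 1, 2 gives y = 6.737785, -1.857263, -4.880522.
λ_k = y_k + 2.333333 gives λ = 9.0711, 0.4761, -2.5472 (check: the sum is 7.0000 = tr M).

Hence λ_max = 9.0711 and λ_min = -2.5472.


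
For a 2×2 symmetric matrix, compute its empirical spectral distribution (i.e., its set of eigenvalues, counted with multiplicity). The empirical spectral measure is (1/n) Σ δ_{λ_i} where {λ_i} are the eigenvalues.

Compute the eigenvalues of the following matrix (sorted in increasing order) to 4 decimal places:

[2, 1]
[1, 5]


Since M is real symmetric, both eigenvalues are real; they are the roots of det(λI − M) = λ² − (tr M) λ + det M.
tr M = 2 + 5 = 7.
det M = 2·5 − 1² = 10 − 1 = 9.
Characteristic polynomial: λ² − 7λ + 9 = 0.
Discriminant Δ = (tr M)² − 4·det M = 49 − 36 = 13; √Δ = 3.605551.
λ = (tr M ± √Δ)/2 = (7 ± 3.605551)/2, giving (tr M − √Δ)/2 = 1.6972 and (tr M + √Δ)/2 = 5.3028.

Eigenvalues sorted in increasing order: [1.6972, 5.3028].


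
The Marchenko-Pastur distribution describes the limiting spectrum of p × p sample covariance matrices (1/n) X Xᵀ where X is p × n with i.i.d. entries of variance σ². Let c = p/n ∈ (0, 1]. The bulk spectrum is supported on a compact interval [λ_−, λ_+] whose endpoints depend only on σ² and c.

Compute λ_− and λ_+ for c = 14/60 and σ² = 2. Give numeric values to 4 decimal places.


c = 14/60 = 0.233333; √c = 0.483046.
λ_− = σ² (1 − √c)² = 2 · (1 − 0.483046)² = 2 · (0.516954)² = 0.534483.
λ_+ = σ² (1 + √c)² = 2 · (1 + 0.483046)² = 2 · (1.483046)² = 4.398850.

Rounded to 4 decimal places: λ_− ≈ 0.5345, λ_+ ≈ 4.3989.


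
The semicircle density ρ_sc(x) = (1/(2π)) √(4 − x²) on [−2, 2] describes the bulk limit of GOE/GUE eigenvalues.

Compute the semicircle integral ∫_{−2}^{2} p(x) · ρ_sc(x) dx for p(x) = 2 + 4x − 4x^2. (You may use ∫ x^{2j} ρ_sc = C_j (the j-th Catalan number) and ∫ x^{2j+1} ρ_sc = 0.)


Write p(x) = Σ a_i x^i, split into monomials and integrate each against ρ_sc separately.
Using ∫ x^{2j} ρ_sc = C_j = (1/(j+1)) C(2j, j) (Catalan numbers) and ∫ x^{2j+1} ρ_sc = 0 (odd monomials vanish by symmetry):
  i = 0 (even): a_0 · C_{0} = 2 · 1 = 2
  i = 1 (odd): ∫ x^1 ρ_sc = 0 (vanishes)
  i = 2 (even): a_2 · C_{1} = -4 · 1 = -4

Summing the contributions: ∫_{−2}^{2} p(x) ρ_sc(x) dx = 2 + (-4) = -2.


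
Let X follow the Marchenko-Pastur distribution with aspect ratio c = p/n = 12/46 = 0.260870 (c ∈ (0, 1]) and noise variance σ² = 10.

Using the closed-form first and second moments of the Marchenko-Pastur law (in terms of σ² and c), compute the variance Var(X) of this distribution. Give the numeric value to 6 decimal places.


Recall the MP moments m_1 = E[X] = σ² and m_2 = E[X²] = σ⁴ (1 + c).
m_1 = E[X] = σ² = 10, so m_1² = 100.
m_2 = E[X²] = σ⁴ (1 + c) = 100 · (1 + 0.260870) = 100 · 1.260870 = 126.086957.
(Note m_2 − m_1² simplifies to c · σ⁴ = 0.260870 · 100.)

Var(X) = m_2 − m_1² = 126.086957 − 100 = 26.086957.


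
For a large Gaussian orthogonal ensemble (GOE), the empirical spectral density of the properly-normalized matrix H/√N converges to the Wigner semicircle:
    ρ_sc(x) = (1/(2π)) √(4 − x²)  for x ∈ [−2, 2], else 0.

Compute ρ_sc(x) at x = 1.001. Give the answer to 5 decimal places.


ρ_sc(x) = (1/(2π)) √(4 − x²). With x = 1.001:
  4 − x² = 4 − (1.001)² = 4 − 1.002001 = 2.997999.
  √(4 − x²) = 1.731473.
  1/(2π) = 0.159155.
  ρ_sc(1.001) = 0.159155 · 1.731473 = 0.275572.

Rounded to 5 decimal places: ρ_sc(1.001) ≈ 0.27557.


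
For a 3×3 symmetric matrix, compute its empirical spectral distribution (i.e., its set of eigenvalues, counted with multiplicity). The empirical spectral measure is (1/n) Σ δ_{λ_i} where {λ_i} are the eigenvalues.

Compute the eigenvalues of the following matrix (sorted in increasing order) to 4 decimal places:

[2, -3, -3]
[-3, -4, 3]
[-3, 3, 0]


Since M is real symmetric, all three eigenvalues are real; they are the roots of det(λI − M) = λ³ − (tr M) λ² + s λ − det M, where s is the sum of the principal 2×2 minors.
tr M = 2 + (-4) + 0 = -2.
s = (2·(-4) − (-3)²) + (2·0 − (-3)²) + ((-4)·0 − 3²) = -17 + (-9) + (-9) = -35.
det M (expand along row 1) = 2·(-9) − (-3)·9 + (-3)·(-21) = 72.
Characteristic polynomial: λ³ + 2λ² − 35λ − 72 = 0.
Substitute λ = y + (tr M)/3 = y − 0.666667 to remove the quadratic term: y³ + p·y + q = 0 with p = s − (tr M)²/3 = -36.333333 and q = −2(tr M)³/27 + (tr M)·s/3 − det M = -48.074074.
Three real roots ⇒ use the trigonometric (Viète) form: r = 2√(−p/3) = 6.960204, φ = arccos(3q/(p·r)) = arccos(0.570302) = 0.963923 rad.
y_k = r·cos(φ/3 − 2πk/3) for k = 0, 1, 2 gives y = 6.604004, -1.398405, -5.205599.
λ_k = y_k − 0.666667 gives λ = 5.9373, -2.0651, -5.8723 (check: the sum is -2.0000 = tr M).

Eigenvalues sorted in increasing order: [-5.8723, -2.0651, 5.9373].


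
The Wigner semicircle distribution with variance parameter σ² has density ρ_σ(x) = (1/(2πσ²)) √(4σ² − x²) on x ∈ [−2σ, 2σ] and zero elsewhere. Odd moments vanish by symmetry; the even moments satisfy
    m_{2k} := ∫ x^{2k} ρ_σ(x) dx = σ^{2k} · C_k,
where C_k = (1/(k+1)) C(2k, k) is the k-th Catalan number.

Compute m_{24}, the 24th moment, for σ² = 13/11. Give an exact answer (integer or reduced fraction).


By the scaled semicircle moment identity, m_{2k} = σ^{2k} · C_k with k = 12.
C_12 = (1/(k+1)) · C(2k, k) = (1/13) · C(24, 12) = (1/13) · 2704156 = 208012.
σ^{2k} = (σ²)^k = (13/11)^12 = 23298085122481/3138428376721.

Therefore m_{24} = σ^{24} · C_12 = (23298085122481/3138428376721) · 208012 = 4846281282497517772/3138428376721.


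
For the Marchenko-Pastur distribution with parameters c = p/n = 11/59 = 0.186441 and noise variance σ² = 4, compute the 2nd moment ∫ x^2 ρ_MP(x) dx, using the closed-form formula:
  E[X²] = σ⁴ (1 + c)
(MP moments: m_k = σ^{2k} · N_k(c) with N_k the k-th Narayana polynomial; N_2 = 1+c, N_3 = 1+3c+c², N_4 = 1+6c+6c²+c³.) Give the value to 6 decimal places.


E[X²] = σ⁴ (1 + c) (second MP moment). With σ² = 4 (so σ⁴ = 16) and c = 11/59 = 0.186441: E[X²] = 16 · (1 + 0.186441) = 16 · 1.186441.

So E[X^2] = 18.983051.


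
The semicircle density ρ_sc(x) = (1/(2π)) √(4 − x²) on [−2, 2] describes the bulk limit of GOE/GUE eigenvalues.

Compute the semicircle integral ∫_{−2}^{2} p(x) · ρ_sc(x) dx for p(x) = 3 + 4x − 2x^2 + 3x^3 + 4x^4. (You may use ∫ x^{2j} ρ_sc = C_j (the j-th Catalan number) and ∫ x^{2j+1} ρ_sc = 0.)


Write p(x) = Σ a_i x^i, split into monomials and integrate each against ρ_sc separately.
Using ∫ x^{2j} ρ_sc = C_j = (1/(j+1)) C(2j, j) (Catalan numbers) and ∫ x^{2j+1} ρ_sc = 0 (odd monomials vanish by symmetry):
  i = 0 (even): a_0 · C_{0} = 3 · 1 = 3
  i = 1 (odd): ∫ x^1 ρ_sc = 0 (vanishes)
  i = 2 (even): a_2 · C_{1} = -2 · 1 = -2
  i = 3 (odd): ∫ x^3 ρ_sc = 0 (vanishes)
  i = 4 (even): a_4 · C_{2} = 4 · 2 = 8

Summing the contributions: ∫_{−2}^{2} p(x) ρ_sc(x) dx = 3 + (-2) + 8 = 9.


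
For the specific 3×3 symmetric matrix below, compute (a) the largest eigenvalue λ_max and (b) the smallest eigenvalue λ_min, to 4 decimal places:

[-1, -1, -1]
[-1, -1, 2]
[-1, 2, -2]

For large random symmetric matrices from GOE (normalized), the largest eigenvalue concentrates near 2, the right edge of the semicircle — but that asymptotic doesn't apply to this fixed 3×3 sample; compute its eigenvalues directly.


Since M is real symmetric, all three eigenvalues are real; they are the roots of det(λI − M) = λ³ − (tr M) λ² + s λ − det M, where s is the sum of the principal 2×2 minors.
tr M = -1 + (-1) + (-2) = -4.
s = ((-1)·(-1) − (-1)²) + ((-1)·(-2) − (-1)²) + ((-1)·(-2) − 2²) = 0 + 1 + (-2) = -1.
det M (expand along row 1) = (-1)·(-2) − (-1)·4 + (-1)·(-3) = 9.
Characteristic polynomial: λ³ + 4λ² − λ − 9 = 0.
Substitute λ = y + (tr M)/3 = y − 1.333333 to remove the quadratic term: y³ + p·y + q = 0 with p = s − (tr M)²/3 = -6.333333 and q = −2(tr M)³/27 + (tr M)·s/3 − det M = -2.925926.
Three real roots ⇒ use the trigonometric (Viète) form: r = 2√(−p/3) = 2.905933, φ = arccos(3q/(p·r)) = arccos(0.476943) = 1.073623 rad.
y_k = r·cos(φ/3 − 2πk/3) for k = 0, 1, 2 gives y = 2.721823, -0.479383, -2.242440.
λ_k = y_k − 1.333333 gives λ = 1.3885, -1.8127, -3.5758 (check: the sum is -4.0000 = tr M).

Hence λ_max = 1.3885 and λ_min = -3.5758.


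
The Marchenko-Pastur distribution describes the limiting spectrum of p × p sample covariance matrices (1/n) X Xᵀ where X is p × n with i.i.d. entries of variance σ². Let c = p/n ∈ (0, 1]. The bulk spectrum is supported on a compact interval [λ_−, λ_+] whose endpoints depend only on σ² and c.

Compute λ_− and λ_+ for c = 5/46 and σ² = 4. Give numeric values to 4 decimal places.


c = 5/46 = 0.108696; √c = 0.329690.
λ_− = σ² (1 − √c)² = 4 · (1 − 0.329690)² = 4 · (0.670310)² = 1.797261.
λ_+ = σ² (1 + √c)² = 4 · (1 + 0.329690)² = 4 · (1.329690)² = 7.072305.

Rounded to 4 decimal places: λ_− ≈ 1.7973, λ_+ ≈ 7.0723.


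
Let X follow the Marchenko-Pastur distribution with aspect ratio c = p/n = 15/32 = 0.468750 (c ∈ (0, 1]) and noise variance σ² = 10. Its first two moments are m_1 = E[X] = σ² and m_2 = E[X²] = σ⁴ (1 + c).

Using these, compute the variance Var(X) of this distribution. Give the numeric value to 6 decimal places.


m_1 = E[X] = σ² = 10, so m_1² = 100.
m_2 = E[X²] = σ⁴ (1 + c) = 100 · (1 + 0.468750) = 100 · 1.468750 = 146.875000.
(Note m_2 − m_1² simplifies to c · σ⁴ = 0.468750 · 100.)

Var(X) = m_2 − m_1² = 146.875000 − 100 = 46.875000.


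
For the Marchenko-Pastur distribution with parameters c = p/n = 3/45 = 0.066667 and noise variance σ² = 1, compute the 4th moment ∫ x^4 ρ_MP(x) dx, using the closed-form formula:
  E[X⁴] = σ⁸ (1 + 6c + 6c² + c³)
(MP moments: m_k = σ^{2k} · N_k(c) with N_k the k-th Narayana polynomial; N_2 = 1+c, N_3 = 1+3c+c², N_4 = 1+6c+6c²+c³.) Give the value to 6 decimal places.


E[X⁴] = σ⁸ (1 + 6c + 6c² + c³) (fourth MP moment). With σ² = 1 (so σ⁸ = 1) and c = 3/45 = 0.066667: E[X⁴] = 1 · (1 + 6·0.066667 + 6·(0.066667)² + (0.066667)³) = 1 · 1.426963.

So E[X^4] = 1.426963.


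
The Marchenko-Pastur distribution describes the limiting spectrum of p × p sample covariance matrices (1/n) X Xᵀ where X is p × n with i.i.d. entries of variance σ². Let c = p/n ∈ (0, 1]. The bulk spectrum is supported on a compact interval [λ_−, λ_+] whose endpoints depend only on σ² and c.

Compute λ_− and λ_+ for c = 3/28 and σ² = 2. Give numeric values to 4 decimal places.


c = 3/28 = 0.107143; √c = 0.327327.
λ_− = σ² (1 − √c)² = 2 · (1 − 0.327327)² = 2 · (0.672673)² = 0.904978.
λ_+ = σ² (1 + √c)² = 2 · (1 + 0.327327)² = 2 · (1.327327)² = 3.523593.

Rounded to 4 decimal places: λ_− ≈ 0.9050, λ_+ ≈ 3.5236.


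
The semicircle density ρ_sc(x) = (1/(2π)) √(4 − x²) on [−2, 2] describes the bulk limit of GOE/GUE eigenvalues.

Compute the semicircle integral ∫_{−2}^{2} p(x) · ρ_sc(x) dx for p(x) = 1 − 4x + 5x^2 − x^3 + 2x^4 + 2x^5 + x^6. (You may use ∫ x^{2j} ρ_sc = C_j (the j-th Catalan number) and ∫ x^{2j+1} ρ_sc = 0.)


Write p(x) = Σ a_i x^i, split into monomials and integrate each against ρ_sc separately.
Using ∫ x^{2j} ρ_sc = C_j = (1/(j+1)) C(2j, j) (Catalan numbers) and ∫ x^{2j+1} ρ_sc = 0 (odd monomials vanish by symmetry):
  i = 0 (even): a_0 · C_{0} = 1 · 1 = 1
  i = 1 (odd): ∫ x^1 ρ_sc = 0 (vanishes)
  i = 2 (even): a_2 · C_{1} = 5 · 1 = 5
  i = 3 (odd): ∫ x^3 ρ_sc = 0 (vanishes)
  i = 4 (even): a_4 · C_{2} = 2 · 2 = 4
  i = 5 (odd): ∫ x^5 ρ_sc = 0 (vanishes)
  i = 6 (even): a_6 · C_{3} = 1 · 5 = 5

Summing the contributions: ∫_{−2}^{2} p(x) ρ_sc(x) dx = 1 + 5 + 4 + 5 = 15.


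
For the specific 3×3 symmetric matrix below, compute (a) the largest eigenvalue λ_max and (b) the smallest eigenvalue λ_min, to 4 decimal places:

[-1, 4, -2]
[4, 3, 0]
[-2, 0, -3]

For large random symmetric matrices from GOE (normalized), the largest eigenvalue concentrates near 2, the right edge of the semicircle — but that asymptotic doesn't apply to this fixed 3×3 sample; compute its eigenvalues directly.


Since M is real symmetric, all three eigenvalues are real; they are the roots of det(λI − M) = λ³ − (tr M) λ² + s λ − det M, where s is the sum of the principal 2×2 minors.
tr M = -1 + 3 + (-3) = -1.
s = ((-1)·3 − 4²) + ((-1)·(-3) − (-2)²) + (3·(-3) − 0²) = -19 + (-1) + (-9) = -29.
det M (expand along row 1) = (-1)·(-9) − 4·(-12) + (-2)·6 = 45.
Characteristic polynomial: λ³ + λ² − 29λ − 45 = 0.
Substitute λ = y + (tr M)/3 = y − 0.333333 to remove the quadratic term: y³ + p·y + q = 0 with p = s − (tr M)²/3 = -29.333333 and q = −2(tr M)³/27 + (tr M)·s/3 − det M = -35.259259.
Three real roots ⇒ use the trigonometric (Viète) form: r = 2√(−p/3) = 6.253888, φ = arccos(3q/(p·r)) = arccos(0.576611) = 0.956222 rad.
y_k = r·cos(φ/3 − 2πk/3) for k = 0, 1, 2 gives y = 5.938885, -1.272218, -4.666667.
λ_k = y_k − 0.333333 gives λ = 5.6056, -1.6056, -5.0000 (check: the sum is -1.0000 = tr M).

Hence λ_max = 5.6056 and λ_min = -5.0000.


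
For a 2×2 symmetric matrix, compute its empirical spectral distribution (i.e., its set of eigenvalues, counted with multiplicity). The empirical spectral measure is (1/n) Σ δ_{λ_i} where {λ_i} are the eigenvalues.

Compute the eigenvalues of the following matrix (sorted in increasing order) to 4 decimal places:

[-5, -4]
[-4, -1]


Since M is real symmetric, both eigenvalues are real; they are the roots of det(λI − M) = λ² − (tr M) λ + det M.
tr M = -5 + (-1) = -6.
det M = (-5)·(-1) − (-4)² = 5 − 16 = -11.
Characteristic polynomial: λ² + 6λ − 11 = 0.
Discriminant Δ = (tr M)² − 4·det M = 36 − (-44) = 80; √Δ = 8.944272.
λ = (tr M ± √Δ)/2 = (-6 ± 8.944272)/2, giving (tr M − √Δ)/2 = -7.4721 and (tr M + √Δ)/2 = 1.4721.

Eigenvalues sorted in increasing order: [-7.4721, 1.4721].


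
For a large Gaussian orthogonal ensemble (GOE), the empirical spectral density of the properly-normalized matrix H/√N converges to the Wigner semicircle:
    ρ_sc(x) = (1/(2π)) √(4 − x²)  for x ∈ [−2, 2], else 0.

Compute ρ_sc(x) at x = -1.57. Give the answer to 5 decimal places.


ρ_sc(x) = (1/(2π)) √(4 − x²). With x = -1.57:
  4 − x² = 4 − (-1.57)² = 4 − 2.464900 = 1.535100.
  √(4 − x²) = 1.238992.
  1/(2π) = 0.159155.
  ρ_sc(-1.57) = 0.159155 · 1.238992 = 0.197192.

Rounded to 5 decimal places: ρ_sc(-1.57) ≈ 0.19719.


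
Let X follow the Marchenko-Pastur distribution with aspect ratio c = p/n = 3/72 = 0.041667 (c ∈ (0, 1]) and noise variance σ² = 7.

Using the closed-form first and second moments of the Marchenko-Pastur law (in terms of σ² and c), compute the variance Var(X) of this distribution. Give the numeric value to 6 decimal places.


Recall the MP moments m_1 = E[X] = σ² and m_2 = E[X²] = σ⁴ (1 + c).
m_1 = E[X] = σ² = 7, so m_1² = 49.
m_2 = E[X²] = σ⁴ (1 + c) = 49 · (1 + 0.041667) = 49 · 1.041667 = 51.041667.
(Note m_2 − m_1² simplifies to c · σ⁴ = 0.041667 · 49.)

Var(X) = m_2 − m_1² = 51.041667 − 49 = 2.041667.


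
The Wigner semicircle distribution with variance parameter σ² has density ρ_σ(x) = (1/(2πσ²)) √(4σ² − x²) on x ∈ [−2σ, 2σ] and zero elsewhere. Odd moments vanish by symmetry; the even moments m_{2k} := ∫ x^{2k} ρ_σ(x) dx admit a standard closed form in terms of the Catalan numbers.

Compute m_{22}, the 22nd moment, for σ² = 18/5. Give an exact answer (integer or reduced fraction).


By the scaled semicircle moment identity, m_{2k} = σ^{2k} · C_k with k = 11.
C_11 = (1/(k+1)) · C(2k, k) = (1/12) · C(22, 11) = (1/12) · 705432 = 58786.
σ^{2k} = (σ²)^k = (18/5)^11 = 64268410079232/48828125.

Therefore m_{22} = σ^{22} · C_11 = (64268410079232/48828125) · 58786 = 3778082754917732352/48828125.


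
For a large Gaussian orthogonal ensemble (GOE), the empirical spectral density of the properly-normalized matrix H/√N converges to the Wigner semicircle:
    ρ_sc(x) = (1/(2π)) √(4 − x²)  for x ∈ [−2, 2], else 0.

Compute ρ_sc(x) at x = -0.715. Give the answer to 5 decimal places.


ρ_sc(x) = (1/(2π)) √(4 − x²). With x = -0.715:
  4 − x² = 4 − (-0.715)² = 4 − 0.511225 = 3.488775.
  √(4 − x²) = 1.867826.
  1/(2π) = 0.159155.
  ρ_sc(-0.715) = 0.159155 · 1.867826 = 0.297274.

Rounded to 5 decimal places: ρ_sc(-0.715) ≈ 0.29727.


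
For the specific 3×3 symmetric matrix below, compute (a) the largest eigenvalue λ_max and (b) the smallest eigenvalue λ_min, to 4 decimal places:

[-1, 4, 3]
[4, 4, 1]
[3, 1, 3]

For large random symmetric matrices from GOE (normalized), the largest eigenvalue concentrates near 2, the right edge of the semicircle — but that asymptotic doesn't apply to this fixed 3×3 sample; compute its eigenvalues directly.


Since M is real symmetric, all three eigenvalues are real; they are the roots of det(λI − M) = λ³ − (tr M) λ² + s λ − det M, where s is the sum of the principal 2×2 minors.
tr M = -1 + 4 + 3 = 6.
s = ((-1)·4 − 4²) + ((-1)·3 − 3²) + (4·3 − 1²) = -20 + (-12) + 11 = -21.
det M (expand along row 1) = (-1)·11 − 4·9 + 3·(-8) = -71.
Characteristic polynomial: λ³ − 6λ² − 21λ + 71 = 0.
Substitute λ = y + (tr M)/3 = y + 2.000000 to remove the quadratic term: y³ + p·y + q = 0 with p = s − (tr M)²/3 = -33.000000 and q = −2(tr M)³/27 + (tr M)·s/3 − det M = 13.000000.
Three real roots ⇒ use the trigonometric (Viète) form: r = 2√(−p/3) = 6.633250, φ = arccos(3q/(p·r)) = arccos(-0.178166) = 1.749918 rad.
y_k = r·cos(φ/3 − 2πk/3) for k = 0, 1, 2 gives y = 5.536417, 0.395819, -5.932235.
λ_k = y_k + 2.000000 gives λ = 7.5364, 2.3958, -3.9322 (check: the sum is 6.0000 = tr M).

Hence λ_max = 7.5364 and λ_min = -3.9322.
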